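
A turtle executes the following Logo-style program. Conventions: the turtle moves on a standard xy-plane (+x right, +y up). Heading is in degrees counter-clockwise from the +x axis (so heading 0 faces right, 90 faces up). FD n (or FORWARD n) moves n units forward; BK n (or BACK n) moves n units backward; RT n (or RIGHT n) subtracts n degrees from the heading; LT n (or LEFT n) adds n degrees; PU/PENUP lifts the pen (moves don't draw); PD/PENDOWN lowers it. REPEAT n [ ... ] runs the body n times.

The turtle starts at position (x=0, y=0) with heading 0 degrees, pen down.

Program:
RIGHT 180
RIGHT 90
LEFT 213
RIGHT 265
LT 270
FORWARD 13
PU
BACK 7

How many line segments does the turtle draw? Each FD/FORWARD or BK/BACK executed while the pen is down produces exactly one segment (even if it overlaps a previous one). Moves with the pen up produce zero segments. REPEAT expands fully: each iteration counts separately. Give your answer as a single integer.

Answer: 1

Derivation:
Executing turtle program step by step:
Start: pos=(0,0), heading=0, pen down
RT 180: heading 0 -> 180
RT 90: heading 180 -> 90
LT 213: heading 90 -> 303
RT 265: heading 303 -> 38
LT 270: heading 38 -> 308
FD 13: (0,0) -> (8.004,-10.244) [heading=308, draw]
PU: pen up
BK 7: (8.004,-10.244) -> (3.694,-4.728) [heading=308, move]
Final: pos=(3.694,-4.728), heading=308, 1 segment(s) drawn
Segments drawn: 1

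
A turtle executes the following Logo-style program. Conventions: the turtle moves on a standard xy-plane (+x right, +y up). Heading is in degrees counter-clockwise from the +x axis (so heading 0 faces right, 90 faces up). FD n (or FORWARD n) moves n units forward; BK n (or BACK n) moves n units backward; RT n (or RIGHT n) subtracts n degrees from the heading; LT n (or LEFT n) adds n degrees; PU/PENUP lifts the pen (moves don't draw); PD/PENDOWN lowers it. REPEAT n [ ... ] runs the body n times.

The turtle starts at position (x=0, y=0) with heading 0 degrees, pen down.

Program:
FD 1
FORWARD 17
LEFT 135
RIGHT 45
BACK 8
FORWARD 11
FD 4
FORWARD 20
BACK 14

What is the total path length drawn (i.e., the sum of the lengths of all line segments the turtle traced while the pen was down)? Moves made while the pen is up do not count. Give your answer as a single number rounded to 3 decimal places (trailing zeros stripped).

Executing turtle program step by step:
Start: pos=(0,0), heading=0, pen down
FD 1: (0,0) -> (1,0) [heading=0, draw]
FD 17: (1,0) -> (18,0) [heading=0, draw]
LT 135: heading 0 -> 135
RT 45: heading 135 -> 90
BK 8: (18,0) -> (18,-8) [heading=90, draw]
FD 11: (18,-8) -> (18,3) [heading=90, draw]
FD 4: (18,3) -> (18,7) [heading=90, draw]
FD 20: (18,7) -> (18,27) [heading=90, draw]
BK 14: (18,27) -> (18,13) [heading=90, draw]
Final: pos=(18,13), heading=90, 7 segment(s) drawn

Segment lengths:
  seg 1: (0,0) -> (1,0), length = 1
  seg 2: (1,0) -> (18,0), length = 17
  seg 3: (18,0) -> (18,-8), length = 8
  seg 4: (18,-8) -> (18,3), length = 11
  seg 5: (18,3) -> (18,7), length = 4
  seg 6: (18,7) -> (18,27), length = 20
  seg 7: (18,27) -> (18,13), length = 14
Total = 75

Answer: 75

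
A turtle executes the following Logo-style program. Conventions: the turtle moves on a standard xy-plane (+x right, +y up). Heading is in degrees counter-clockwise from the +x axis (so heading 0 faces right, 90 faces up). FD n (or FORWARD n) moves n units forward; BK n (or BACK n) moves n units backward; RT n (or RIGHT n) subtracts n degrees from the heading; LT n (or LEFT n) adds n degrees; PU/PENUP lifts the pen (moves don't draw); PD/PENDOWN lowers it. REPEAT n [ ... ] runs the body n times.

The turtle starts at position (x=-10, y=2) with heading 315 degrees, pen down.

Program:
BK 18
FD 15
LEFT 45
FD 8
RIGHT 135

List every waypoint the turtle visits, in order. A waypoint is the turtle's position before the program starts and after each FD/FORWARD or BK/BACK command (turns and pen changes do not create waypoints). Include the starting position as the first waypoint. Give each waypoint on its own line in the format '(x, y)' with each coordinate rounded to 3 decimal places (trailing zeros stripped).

Executing turtle program step by step:
Start: pos=(-10,2), heading=315, pen down
BK 18: (-10,2) -> (-22.728,14.728) [heading=315, draw]
FD 15: (-22.728,14.728) -> (-12.121,4.121) [heading=315, draw]
LT 45: heading 315 -> 0
FD 8: (-12.121,4.121) -> (-4.121,4.121) [heading=0, draw]
RT 135: heading 0 -> 225
Final: pos=(-4.121,4.121), heading=225, 3 segment(s) drawn
Waypoints (4 total):
(-10, 2)
(-22.728, 14.728)
(-12.121, 4.121)
(-4.121, 4.121)

Answer: (-10, 2)
(-22.728, 14.728)
(-12.121, 4.121)
(-4.121, 4.121)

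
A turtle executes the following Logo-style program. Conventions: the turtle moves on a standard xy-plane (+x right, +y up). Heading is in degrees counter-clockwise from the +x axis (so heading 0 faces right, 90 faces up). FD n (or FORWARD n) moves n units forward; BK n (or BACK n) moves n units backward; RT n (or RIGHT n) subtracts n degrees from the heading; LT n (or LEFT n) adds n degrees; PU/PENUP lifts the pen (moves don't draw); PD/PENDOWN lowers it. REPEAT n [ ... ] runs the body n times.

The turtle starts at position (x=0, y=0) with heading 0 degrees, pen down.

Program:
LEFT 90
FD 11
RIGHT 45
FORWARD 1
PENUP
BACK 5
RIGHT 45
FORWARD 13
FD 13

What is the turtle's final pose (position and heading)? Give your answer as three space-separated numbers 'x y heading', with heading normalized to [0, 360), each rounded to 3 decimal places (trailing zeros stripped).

Executing turtle program step by step:
Start: pos=(0,0), heading=0, pen down
LT 90: heading 0 -> 90
FD 11: (0,0) -> (0,11) [heading=90, draw]
RT 45: heading 90 -> 45
FD 1: (0,11) -> (0.707,11.707) [heading=45, draw]
PU: pen up
BK 5: (0.707,11.707) -> (-2.828,8.172) [heading=45, move]
RT 45: heading 45 -> 0
FD 13: (-2.828,8.172) -> (10.172,8.172) [heading=0, move]
FD 13: (10.172,8.172) -> (23.172,8.172) [heading=0, move]
Final: pos=(23.172,8.172), heading=0, 2 segment(s) drawn

Answer: 23.172 8.172 0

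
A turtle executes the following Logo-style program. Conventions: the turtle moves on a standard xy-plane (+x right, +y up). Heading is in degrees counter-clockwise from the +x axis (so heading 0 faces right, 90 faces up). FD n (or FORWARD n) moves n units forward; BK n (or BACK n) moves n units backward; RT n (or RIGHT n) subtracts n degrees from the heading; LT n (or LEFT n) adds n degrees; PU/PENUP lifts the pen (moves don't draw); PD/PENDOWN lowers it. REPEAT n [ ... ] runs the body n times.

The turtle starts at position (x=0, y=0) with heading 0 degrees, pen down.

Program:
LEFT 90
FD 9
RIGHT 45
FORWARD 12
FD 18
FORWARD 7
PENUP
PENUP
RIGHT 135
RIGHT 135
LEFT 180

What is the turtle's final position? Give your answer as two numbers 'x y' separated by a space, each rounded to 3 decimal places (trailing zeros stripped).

Executing turtle program step by step:
Start: pos=(0,0), heading=0, pen down
LT 90: heading 0 -> 90
FD 9: (0,0) -> (0,9) [heading=90, draw]
RT 45: heading 90 -> 45
FD 12: (0,9) -> (8.485,17.485) [heading=45, draw]
FD 18: (8.485,17.485) -> (21.213,30.213) [heading=45, draw]
FD 7: (21.213,30.213) -> (26.163,35.163) [heading=45, draw]
PU: pen up
PU: pen up
RT 135: heading 45 -> 270
RT 135: heading 270 -> 135
LT 180: heading 135 -> 315
Final: pos=(26.163,35.163), heading=315, 4 segment(s) drawn

Answer: 26.163 35.163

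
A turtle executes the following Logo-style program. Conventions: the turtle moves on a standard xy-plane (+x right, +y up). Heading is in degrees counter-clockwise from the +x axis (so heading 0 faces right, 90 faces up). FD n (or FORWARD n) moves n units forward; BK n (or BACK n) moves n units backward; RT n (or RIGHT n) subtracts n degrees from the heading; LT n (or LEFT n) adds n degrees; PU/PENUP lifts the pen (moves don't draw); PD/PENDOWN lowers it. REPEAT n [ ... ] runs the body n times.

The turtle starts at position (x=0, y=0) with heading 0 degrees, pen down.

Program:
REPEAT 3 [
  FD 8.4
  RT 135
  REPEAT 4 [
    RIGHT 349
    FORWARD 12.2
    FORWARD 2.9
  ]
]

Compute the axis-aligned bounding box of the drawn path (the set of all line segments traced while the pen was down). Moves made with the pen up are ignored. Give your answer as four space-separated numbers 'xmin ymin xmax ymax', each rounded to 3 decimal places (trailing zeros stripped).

Answer: -73.856 -64.685 8.4 9.967

Derivation:
Executing turtle program step by step:
Start: pos=(0,0), heading=0, pen down
REPEAT 3 [
  -- iteration 1/3 --
  FD 8.4: (0,0) -> (8.4,0) [heading=0, draw]
  RT 135: heading 0 -> 225
  REPEAT 4 [
    -- iteration 1/4 --
    RT 349: heading 225 -> 236
    FD 12.2: (8.4,0) -> (1.578,-10.114) [heading=236, draw]
    FD 2.9: (1.578,-10.114) -> (-0.044,-12.518) [heading=236, draw]
    -- iteration 2/4 --
    RT 349: heading 236 -> 247
    FD 12.2: (-0.044,-12.518) -> (-4.811,-23.749) [heading=247, draw]
    FD 2.9: (-4.811,-23.749) -> (-5.944,-26.418) [heading=247, draw]
    -- iteration 3/4 --
    RT 349: heading 247 -> 258
    FD 12.2: (-5.944,-26.418) -> (-8.48,-38.351) [heading=258, draw]
    FD 2.9: (-8.48,-38.351) -> (-9.083,-41.188) [heading=258, draw]
    -- iteration 4/4 --
    RT 349: heading 258 -> 269
    FD 12.2: (-9.083,-41.188) -> (-9.296,-53.386) [heading=269, draw]
    FD 2.9: (-9.296,-53.386) -> (-9.347,-56.286) [heading=269, draw]
  ]
  -- iteration 2/3 --
  FD 8.4: (-9.347,-56.286) -> (-9.493,-64.685) [heading=269, draw]
  RT 135: heading 269 -> 134
  REPEAT 4 [
    -- iteration 1/4 --
    RT 349: heading 134 -> 145
    FD 12.2: (-9.493,-64.685) -> (-19.487,-57.687) [heading=145, draw]
    FD 2.9: (-19.487,-57.687) -> (-21.863,-56.024) [heading=145, draw]
    -- iteration 2/4 --
    RT 349: heading 145 -> 156
    FD 12.2: (-21.863,-56.024) -> (-33.008,-51.061) [heading=156, draw]
    FD 2.9: (-33.008,-51.061) -> (-35.657,-49.882) [heading=156, draw]
    -- iteration 3/4 --
    RT 349: heading 156 -> 167
    FD 12.2: (-35.657,-49.882) -> (-47.544,-47.137) [heading=167, draw]
    FD 2.9: (-47.544,-47.137) -> (-50.37,-46.485) [heading=167, draw]
    -- iteration 4/4 --
    RT 349: heading 167 -> 178
    FD 12.2: (-50.37,-46.485) -> (-62.563,-46.059) [heading=178, draw]
    FD 2.9: (-62.563,-46.059) -> (-65.461,-45.958) [heading=178, draw]
  ]
  -- iteration 3/3 --
  FD 8.4: (-65.461,-45.958) -> (-73.856,-45.665) [heading=178, draw]
  RT 135: heading 178 -> 43
  REPEAT 4 [
    -- iteration 1/4 --
    RT 349: heading 43 -> 54
    FD 12.2: (-73.856,-45.665) -> (-66.685,-35.795) [heading=54, draw]
    FD 2.9: (-66.685,-35.795) -> (-64.98,-33.449) [heading=54, draw]
    -- iteration 2/4 --
    RT 349: heading 54 -> 65
    FD 12.2: (-64.98,-33.449) -> (-59.824,-22.392) [heading=65, draw]
    FD 2.9: (-59.824,-22.392) -> (-58.599,-19.764) [heading=65, draw]
    -- iteration 3/4 --
    RT 349: heading 65 -> 76
    FD 12.2: (-58.599,-19.764) -> (-55.647,-7.926) [heading=76, draw]
    FD 2.9: (-55.647,-7.926) -> (-54.946,-5.112) [heading=76, draw]
    -- iteration 4/4 --
    RT 349: heading 76 -> 87
    FD 12.2: (-54.946,-5.112) -> (-54.307,7.071) [heading=87, draw]
    FD 2.9: (-54.307,7.071) -> (-54.155,9.967) [heading=87, draw]
  ]
]
Final: pos=(-54.155,9.967), heading=87, 27 segment(s) drawn

Segment endpoints: x in {-73.856, -66.685, -65.461, -64.98, -62.563, -59.824, -58.599, -55.647, -54.946, -54.307, -54.155, -50.37, -47.544, -35.657, -33.008, -21.863, -19.487, -9.493, -9.347, -9.296, -9.083, -8.48, -5.944, -4.811, -0.044, 0, 1.578, 8.4}, y in {-64.685, -57.687, -56.286, -56.024, -53.386, -51.061, -49.882, -47.137, -46.485, -46.059, -45.958, -45.665, -41.188, -38.351, -35.795, -33.449, -26.418, -23.749, -22.392, -19.764, -12.518, -10.114, -7.926, -5.112, 0, 7.071, 9.967}
xmin=-73.856, ymin=-64.685, xmax=8.4, ymax=9.967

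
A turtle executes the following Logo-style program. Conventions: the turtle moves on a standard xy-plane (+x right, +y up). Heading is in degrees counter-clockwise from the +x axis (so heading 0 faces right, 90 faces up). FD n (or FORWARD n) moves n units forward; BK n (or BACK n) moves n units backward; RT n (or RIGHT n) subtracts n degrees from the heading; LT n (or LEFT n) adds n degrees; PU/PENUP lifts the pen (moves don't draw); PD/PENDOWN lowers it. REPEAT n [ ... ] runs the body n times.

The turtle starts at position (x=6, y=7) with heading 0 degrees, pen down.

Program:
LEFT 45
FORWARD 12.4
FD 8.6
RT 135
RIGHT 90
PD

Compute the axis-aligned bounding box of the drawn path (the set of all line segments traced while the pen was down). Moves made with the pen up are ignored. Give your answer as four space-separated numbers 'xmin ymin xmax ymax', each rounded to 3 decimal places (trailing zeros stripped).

Answer: 6 7 20.849 21.849

Derivation:
Executing turtle program step by step:
Start: pos=(6,7), heading=0, pen down
LT 45: heading 0 -> 45
FD 12.4: (6,7) -> (14.768,15.768) [heading=45, draw]
FD 8.6: (14.768,15.768) -> (20.849,21.849) [heading=45, draw]
RT 135: heading 45 -> 270
RT 90: heading 270 -> 180
PD: pen down
Final: pos=(20.849,21.849), heading=180, 2 segment(s) drawn

Segment endpoints: x in {6, 14.768, 20.849}, y in {7, 15.768, 21.849}
xmin=6, ymin=7, xmax=20.849, ymax=21.849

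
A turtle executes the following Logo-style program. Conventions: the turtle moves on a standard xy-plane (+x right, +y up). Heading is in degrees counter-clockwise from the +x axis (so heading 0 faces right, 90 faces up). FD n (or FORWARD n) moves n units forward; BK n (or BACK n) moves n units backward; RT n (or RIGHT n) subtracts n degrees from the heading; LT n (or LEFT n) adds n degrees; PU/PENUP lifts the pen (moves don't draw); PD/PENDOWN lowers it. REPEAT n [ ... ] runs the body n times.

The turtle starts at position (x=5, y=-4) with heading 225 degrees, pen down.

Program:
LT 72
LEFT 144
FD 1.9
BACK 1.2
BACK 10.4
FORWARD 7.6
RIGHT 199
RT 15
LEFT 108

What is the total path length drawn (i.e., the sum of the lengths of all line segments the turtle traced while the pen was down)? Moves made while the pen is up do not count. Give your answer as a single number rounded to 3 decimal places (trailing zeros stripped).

Answer: 21.1

Derivation:
Executing turtle program step by step:
Start: pos=(5,-4), heading=225, pen down
LT 72: heading 225 -> 297
LT 144: heading 297 -> 81
FD 1.9: (5,-4) -> (5.297,-2.123) [heading=81, draw]
BK 1.2: (5.297,-2.123) -> (5.11,-3.309) [heading=81, draw]
BK 10.4: (5.11,-3.309) -> (3.483,-13.581) [heading=81, draw]
FD 7.6: (3.483,-13.581) -> (4.671,-6.074) [heading=81, draw]
RT 199: heading 81 -> 242
RT 15: heading 242 -> 227
LT 108: heading 227 -> 335
Final: pos=(4.671,-6.074), heading=335, 4 segment(s) drawn

Segment lengths:
  seg 1: (5,-4) -> (5.297,-2.123), length = 1.9
  seg 2: (5.297,-2.123) -> (5.11,-3.309), length = 1.2
  seg 3: (5.11,-3.309) -> (3.483,-13.581), length = 10.4
  seg 4: (3.483,-13.581) -> (4.671,-6.074), length = 7.6
Total = 21.1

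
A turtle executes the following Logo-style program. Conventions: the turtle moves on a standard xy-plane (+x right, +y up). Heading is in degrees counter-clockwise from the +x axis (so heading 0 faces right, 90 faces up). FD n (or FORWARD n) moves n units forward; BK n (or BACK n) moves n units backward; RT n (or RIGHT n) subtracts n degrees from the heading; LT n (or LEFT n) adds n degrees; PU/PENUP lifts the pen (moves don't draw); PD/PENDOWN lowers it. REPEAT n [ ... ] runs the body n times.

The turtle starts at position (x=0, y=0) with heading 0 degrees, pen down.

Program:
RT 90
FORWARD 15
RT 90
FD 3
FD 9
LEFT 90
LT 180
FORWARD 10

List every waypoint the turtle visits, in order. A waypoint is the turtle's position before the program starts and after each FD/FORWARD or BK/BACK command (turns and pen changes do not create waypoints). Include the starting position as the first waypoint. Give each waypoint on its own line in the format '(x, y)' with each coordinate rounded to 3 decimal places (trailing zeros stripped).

Answer: (0, 0)
(0, -15)
(-3, -15)
(-12, -15)
(-12, -5)

Derivation:
Executing turtle program step by step:
Start: pos=(0,0), heading=0, pen down
RT 90: heading 0 -> 270
FD 15: (0,0) -> (0,-15) [heading=270, draw]
RT 90: heading 270 -> 180
FD 3: (0,-15) -> (-3,-15) [heading=180, draw]
FD 9: (-3,-15) -> (-12,-15) [heading=180, draw]
LT 90: heading 180 -> 270
LT 180: heading 270 -> 90
FD 10: (-12,-15) -> (-12,-5) [heading=90, draw]
Final: pos=(-12,-5), heading=90, 4 segment(s) drawn
Waypoints (5 total):
(0, 0)
(0, -15)
(-3, -15)
(-12, -15)
(-12, -5)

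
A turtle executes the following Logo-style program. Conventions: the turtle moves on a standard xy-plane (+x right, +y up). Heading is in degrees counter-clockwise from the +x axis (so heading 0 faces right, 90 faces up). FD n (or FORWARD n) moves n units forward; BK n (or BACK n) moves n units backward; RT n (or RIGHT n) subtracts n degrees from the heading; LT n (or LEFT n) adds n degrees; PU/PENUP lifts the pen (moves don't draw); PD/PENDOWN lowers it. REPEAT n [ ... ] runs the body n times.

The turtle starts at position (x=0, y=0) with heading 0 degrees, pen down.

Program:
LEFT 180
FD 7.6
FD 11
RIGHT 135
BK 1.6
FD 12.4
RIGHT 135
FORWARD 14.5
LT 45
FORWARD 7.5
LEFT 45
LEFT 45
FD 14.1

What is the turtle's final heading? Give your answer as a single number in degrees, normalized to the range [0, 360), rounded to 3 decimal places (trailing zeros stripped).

Answer: 45

Derivation:
Executing turtle program step by step:
Start: pos=(0,0), heading=0, pen down
LT 180: heading 0 -> 180
FD 7.6: (0,0) -> (-7.6,0) [heading=180, draw]
FD 11: (-7.6,0) -> (-18.6,0) [heading=180, draw]
RT 135: heading 180 -> 45
BK 1.6: (-18.6,0) -> (-19.731,-1.131) [heading=45, draw]
FD 12.4: (-19.731,-1.131) -> (-10.963,7.637) [heading=45, draw]
RT 135: heading 45 -> 270
FD 14.5: (-10.963,7.637) -> (-10.963,-6.863) [heading=270, draw]
LT 45: heading 270 -> 315
FD 7.5: (-10.963,-6.863) -> (-5.66,-12.167) [heading=315, draw]
LT 45: heading 315 -> 0
LT 45: heading 0 -> 45
FD 14.1: (-5.66,-12.167) -> (4.31,-2.196) [heading=45, draw]
Final: pos=(4.31,-2.196), heading=45, 7 segment(s) drawn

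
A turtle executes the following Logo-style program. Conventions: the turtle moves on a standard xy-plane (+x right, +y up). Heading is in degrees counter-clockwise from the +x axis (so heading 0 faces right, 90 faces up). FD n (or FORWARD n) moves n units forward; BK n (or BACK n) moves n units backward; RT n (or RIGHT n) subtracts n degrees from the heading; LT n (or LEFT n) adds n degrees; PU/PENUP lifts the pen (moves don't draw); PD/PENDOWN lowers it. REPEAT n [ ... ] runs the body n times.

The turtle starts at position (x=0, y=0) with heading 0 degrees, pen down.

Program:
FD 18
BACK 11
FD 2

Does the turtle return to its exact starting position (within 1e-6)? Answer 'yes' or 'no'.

Executing turtle program step by step:
Start: pos=(0,0), heading=0, pen down
FD 18: (0,0) -> (18,0) [heading=0, draw]
BK 11: (18,0) -> (7,0) [heading=0, draw]
FD 2: (7,0) -> (9,0) [heading=0, draw]
Final: pos=(9,0), heading=0, 3 segment(s) drawn

Start position: (0, 0)
Final position: (9, 0)
Distance = 9; >= 1e-6 -> NOT closed

Answer: no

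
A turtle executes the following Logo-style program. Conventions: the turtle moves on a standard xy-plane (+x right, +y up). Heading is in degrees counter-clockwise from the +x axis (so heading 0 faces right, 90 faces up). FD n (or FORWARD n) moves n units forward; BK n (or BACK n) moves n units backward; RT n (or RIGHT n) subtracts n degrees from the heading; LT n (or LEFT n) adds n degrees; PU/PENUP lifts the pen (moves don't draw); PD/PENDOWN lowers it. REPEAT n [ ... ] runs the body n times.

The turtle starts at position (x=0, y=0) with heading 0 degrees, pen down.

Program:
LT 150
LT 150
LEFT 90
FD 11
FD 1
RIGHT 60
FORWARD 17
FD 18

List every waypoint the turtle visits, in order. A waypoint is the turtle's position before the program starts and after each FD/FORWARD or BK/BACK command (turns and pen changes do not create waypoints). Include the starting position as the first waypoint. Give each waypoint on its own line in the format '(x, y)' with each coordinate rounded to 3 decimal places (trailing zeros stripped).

Answer: (0, 0)
(9.526, 5.5)
(10.392, 6)
(25.115, -2.5)
(40.703, -11.5)

Derivation:
Executing turtle program step by step:
Start: pos=(0,0), heading=0, pen down
LT 150: heading 0 -> 150
LT 150: heading 150 -> 300
LT 90: heading 300 -> 30
FD 11: (0,0) -> (9.526,5.5) [heading=30, draw]
FD 1: (9.526,5.5) -> (10.392,6) [heading=30, draw]
RT 60: heading 30 -> 330
FD 17: (10.392,6) -> (25.115,-2.5) [heading=330, draw]
FD 18: (25.115,-2.5) -> (40.703,-11.5) [heading=330, draw]
Final: pos=(40.703,-11.5), heading=330, 4 segment(s) drawn
Waypoints (5 total):
(0, 0)
(9.526, 5.5)
(10.392, 6)
(25.115, -2.5)
(40.703, -11.5)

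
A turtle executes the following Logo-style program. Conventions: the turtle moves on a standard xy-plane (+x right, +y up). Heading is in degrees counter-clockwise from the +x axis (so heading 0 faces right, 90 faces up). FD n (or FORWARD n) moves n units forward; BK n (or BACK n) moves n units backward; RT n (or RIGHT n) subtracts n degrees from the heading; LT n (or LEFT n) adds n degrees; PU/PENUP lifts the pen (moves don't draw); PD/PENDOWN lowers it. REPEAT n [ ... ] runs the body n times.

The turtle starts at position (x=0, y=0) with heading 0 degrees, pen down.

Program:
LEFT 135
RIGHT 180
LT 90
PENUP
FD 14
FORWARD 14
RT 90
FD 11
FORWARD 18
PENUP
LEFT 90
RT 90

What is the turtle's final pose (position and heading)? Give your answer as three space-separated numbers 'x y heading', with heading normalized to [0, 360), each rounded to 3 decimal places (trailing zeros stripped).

Answer: 40.305 -0.707 315

Derivation:
Executing turtle program step by step:
Start: pos=(0,0), heading=0, pen down
LT 135: heading 0 -> 135
RT 180: heading 135 -> 315
LT 90: heading 315 -> 45
PU: pen up
FD 14: (0,0) -> (9.899,9.899) [heading=45, move]
FD 14: (9.899,9.899) -> (19.799,19.799) [heading=45, move]
RT 90: heading 45 -> 315
FD 11: (19.799,19.799) -> (27.577,12.021) [heading=315, move]
FD 18: (27.577,12.021) -> (40.305,-0.707) [heading=315, move]
PU: pen up
LT 90: heading 315 -> 45
RT 90: heading 45 -> 315
Final: pos=(40.305,-0.707), heading=315, 0 segment(s) drawn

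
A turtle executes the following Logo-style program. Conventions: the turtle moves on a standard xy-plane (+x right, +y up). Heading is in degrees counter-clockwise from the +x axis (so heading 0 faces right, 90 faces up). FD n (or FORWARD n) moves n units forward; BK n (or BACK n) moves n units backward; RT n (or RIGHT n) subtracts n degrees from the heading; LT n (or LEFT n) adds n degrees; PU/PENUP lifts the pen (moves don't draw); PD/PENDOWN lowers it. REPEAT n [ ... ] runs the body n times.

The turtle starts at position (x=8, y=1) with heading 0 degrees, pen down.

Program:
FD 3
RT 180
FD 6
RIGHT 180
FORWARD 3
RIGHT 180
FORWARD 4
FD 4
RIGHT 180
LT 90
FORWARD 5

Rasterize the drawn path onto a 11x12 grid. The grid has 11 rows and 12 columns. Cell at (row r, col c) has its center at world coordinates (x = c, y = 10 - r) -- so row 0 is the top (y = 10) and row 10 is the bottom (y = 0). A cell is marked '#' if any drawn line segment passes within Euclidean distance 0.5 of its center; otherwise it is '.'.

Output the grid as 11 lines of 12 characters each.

Answer: ............
............
............
............
#...........
#...........
#...........
#...........
#...........
############
............

Derivation:
Segment 0: (8,1) -> (11,1)
Segment 1: (11,1) -> (5,1)
Segment 2: (5,1) -> (8,1)
Segment 3: (8,1) -> (4,1)
Segment 4: (4,1) -> (0,1)
Segment 5: (0,1) -> (-0,6)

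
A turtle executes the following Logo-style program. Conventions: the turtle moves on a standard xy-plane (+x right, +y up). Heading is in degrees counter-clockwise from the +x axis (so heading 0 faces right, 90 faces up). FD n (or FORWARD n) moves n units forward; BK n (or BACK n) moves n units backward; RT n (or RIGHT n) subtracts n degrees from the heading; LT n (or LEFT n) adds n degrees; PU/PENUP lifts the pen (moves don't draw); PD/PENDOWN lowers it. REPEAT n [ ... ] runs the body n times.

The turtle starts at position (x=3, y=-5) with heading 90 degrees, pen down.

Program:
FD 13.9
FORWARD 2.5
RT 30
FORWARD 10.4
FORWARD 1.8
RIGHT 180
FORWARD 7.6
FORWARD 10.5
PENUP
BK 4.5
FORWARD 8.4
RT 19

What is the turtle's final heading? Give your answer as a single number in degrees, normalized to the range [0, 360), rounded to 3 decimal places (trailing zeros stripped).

Executing turtle program step by step:
Start: pos=(3,-5), heading=90, pen down
FD 13.9: (3,-5) -> (3,8.9) [heading=90, draw]
FD 2.5: (3,8.9) -> (3,11.4) [heading=90, draw]
RT 30: heading 90 -> 60
FD 10.4: (3,11.4) -> (8.2,20.407) [heading=60, draw]
FD 1.8: (8.2,20.407) -> (9.1,21.966) [heading=60, draw]
RT 180: heading 60 -> 240
FD 7.6: (9.1,21.966) -> (5.3,15.384) [heading=240, draw]
FD 10.5: (5.3,15.384) -> (0.05,6.29) [heading=240, draw]
PU: pen up
BK 4.5: (0.05,6.29) -> (2.3,10.188) [heading=240, move]
FD 8.4: (2.3,10.188) -> (-1.9,2.913) [heading=240, move]
RT 19: heading 240 -> 221
Final: pos=(-1.9,2.913), heading=221, 6 segment(s) drawn

Answer: 221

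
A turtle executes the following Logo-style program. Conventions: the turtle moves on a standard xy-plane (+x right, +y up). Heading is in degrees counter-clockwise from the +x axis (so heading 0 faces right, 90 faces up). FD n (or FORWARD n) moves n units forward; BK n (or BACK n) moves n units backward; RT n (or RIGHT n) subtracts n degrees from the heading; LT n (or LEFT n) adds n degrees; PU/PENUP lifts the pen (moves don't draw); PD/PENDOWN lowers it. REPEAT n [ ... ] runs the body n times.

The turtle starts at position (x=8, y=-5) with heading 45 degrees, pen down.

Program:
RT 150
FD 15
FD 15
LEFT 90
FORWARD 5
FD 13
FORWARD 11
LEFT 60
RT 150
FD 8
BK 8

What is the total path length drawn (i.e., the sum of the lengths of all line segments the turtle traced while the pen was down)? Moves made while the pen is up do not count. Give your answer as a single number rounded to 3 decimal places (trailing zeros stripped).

Executing turtle program step by step:
Start: pos=(8,-5), heading=45, pen down
RT 150: heading 45 -> 255
FD 15: (8,-5) -> (4.118,-19.489) [heading=255, draw]
FD 15: (4.118,-19.489) -> (0.235,-33.978) [heading=255, draw]
LT 90: heading 255 -> 345
FD 5: (0.235,-33.978) -> (5.065,-35.272) [heading=345, draw]
FD 13: (5.065,-35.272) -> (17.622,-38.637) [heading=345, draw]
FD 11: (17.622,-38.637) -> (28.247,-41.484) [heading=345, draw]
LT 60: heading 345 -> 45
RT 150: heading 45 -> 255
FD 8: (28.247,-41.484) -> (26.177,-49.211) [heading=255, draw]
BK 8: (26.177,-49.211) -> (28.247,-41.484) [heading=255, draw]
Final: pos=(28.247,-41.484), heading=255, 7 segment(s) drawn

Segment lengths:
  seg 1: (8,-5) -> (4.118,-19.489), length = 15
  seg 2: (4.118,-19.489) -> (0.235,-33.978), length = 15
  seg 3: (0.235,-33.978) -> (5.065,-35.272), length = 5
  seg 4: (5.065,-35.272) -> (17.622,-38.637), length = 13
  seg 5: (17.622,-38.637) -> (28.247,-41.484), length = 11
  seg 6: (28.247,-41.484) -> (26.177,-49.211), length = 8
  seg 7: (26.177,-49.211) -> (28.247,-41.484), length = 8
Total = 75

Answer: 75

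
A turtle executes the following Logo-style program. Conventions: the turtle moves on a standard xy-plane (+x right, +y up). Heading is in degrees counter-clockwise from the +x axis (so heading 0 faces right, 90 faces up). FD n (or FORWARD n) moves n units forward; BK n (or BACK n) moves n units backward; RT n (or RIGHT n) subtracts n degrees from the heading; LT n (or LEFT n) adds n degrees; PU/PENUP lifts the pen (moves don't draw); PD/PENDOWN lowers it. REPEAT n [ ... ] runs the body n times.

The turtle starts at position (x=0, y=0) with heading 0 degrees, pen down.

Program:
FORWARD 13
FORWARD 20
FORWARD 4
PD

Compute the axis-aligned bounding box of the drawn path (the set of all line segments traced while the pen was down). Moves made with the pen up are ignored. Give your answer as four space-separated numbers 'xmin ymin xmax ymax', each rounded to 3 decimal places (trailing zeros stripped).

Executing turtle program step by step:
Start: pos=(0,0), heading=0, pen down
FD 13: (0,0) -> (13,0) [heading=0, draw]
FD 20: (13,0) -> (33,0) [heading=0, draw]
FD 4: (33,0) -> (37,0) [heading=0, draw]
PD: pen down
Final: pos=(37,0), heading=0, 3 segment(s) drawn

Segment endpoints: x in {0, 13, 33, 37}, y in {0}
xmin=0, ymin=0, xmax=37, ymax=0

Answer: 0 0 37 0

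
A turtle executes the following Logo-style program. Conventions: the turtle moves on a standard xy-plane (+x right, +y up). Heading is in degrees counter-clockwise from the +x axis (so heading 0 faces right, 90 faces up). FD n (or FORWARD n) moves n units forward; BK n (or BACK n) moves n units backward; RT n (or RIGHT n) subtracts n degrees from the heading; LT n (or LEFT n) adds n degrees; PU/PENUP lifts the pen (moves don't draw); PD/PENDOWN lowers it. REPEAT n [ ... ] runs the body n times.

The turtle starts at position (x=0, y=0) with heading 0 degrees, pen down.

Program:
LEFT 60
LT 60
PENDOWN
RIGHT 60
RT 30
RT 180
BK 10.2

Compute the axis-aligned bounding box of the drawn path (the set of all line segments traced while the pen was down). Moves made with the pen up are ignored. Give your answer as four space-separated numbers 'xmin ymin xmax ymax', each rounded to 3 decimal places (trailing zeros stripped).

Answer: 0 0 8.833 5.1

Derivation:
Executing turtle program step by step:
Start: pos=(0,0), heading=0, pen down
LT 60: heading 0 -> 60
LT 60: heading 60 -> 120
PD: pen down
RT 60: heading 120 -> 60
RT 30: heading 60 -> 30
RT 180: heading 30 -> 210
BK 10.2: (0,0) -> (8.833,5.1) [heading=210, draw]
Final: pos=(8.833,5.1), heading=210, 1 segment(s) drawn

Segment endpoints: x in {0, 8.833}, y in {0, 5.1}
xmin=0, ymin=0, xmax=8.833, ymax=5.1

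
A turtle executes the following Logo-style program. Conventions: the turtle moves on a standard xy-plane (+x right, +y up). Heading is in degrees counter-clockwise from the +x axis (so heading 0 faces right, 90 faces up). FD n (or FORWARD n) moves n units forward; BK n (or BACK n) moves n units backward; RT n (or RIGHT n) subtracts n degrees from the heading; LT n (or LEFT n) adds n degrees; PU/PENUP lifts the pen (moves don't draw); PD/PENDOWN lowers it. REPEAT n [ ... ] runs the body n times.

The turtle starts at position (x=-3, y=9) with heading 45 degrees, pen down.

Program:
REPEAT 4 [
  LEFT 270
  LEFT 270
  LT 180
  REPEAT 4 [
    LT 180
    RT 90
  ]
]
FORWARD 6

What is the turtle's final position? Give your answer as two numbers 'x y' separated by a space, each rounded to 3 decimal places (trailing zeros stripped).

Executing turtle program step by step:
Start: pos=(-3,9), heading=45, pen down
REPEAT 4 [
  -- iteration 1/4 --
  LT 270: heading 45 -> 315
  LT 270: heading 315 -> 225
  LT 180: heading 225 -> 45
  REPEAT 4 [
    -- iteration 1/4 --
    LT 180: heading 45 -> 225
    RT 90: heading 225 -> 135
    -- iteration 2/4 --
    LT 180: heading 135 -> 315
    RT 90: heading 315 -> 225
    -- iteration 3/4 --
    LT 180: heading 225 -> 45
    RT 90: heading 45 -> 315
    -- iteration 4/4 --
    LT 180: heading 315 -> 135
    RT 90: heading 135 -> 45
  ]
  -- iteration 2/4 --
  LT 270: heading 45 -> 315
  LT 270: heading 315 -> 225
  LT 180: heading 225 -> 45
  REPEAT 4 [
    -- iteration 1/4 --
    LT 180: heading 45 -> 225
    RT 90: heading 225 -> 135
    -- iteration 2/4 --
    LT 180: heading 135 -> 315
    RT 90: heading 315 -> 225
    -- iteration 3/4 --
    LT 180: heading 225 -> 45
    RT 90: heading 45 -> 315
    -- iteration 4/4 --
    LT 180: heading 315 -> 135
    RT 90: heading 135 -> 45
  ]
  -- iteration 3/4 --
  LT 270: heading 45 -> 315
  LT 270: heading 315 -> 225
  LT 180: heading 225 -> 45
  REPEAT 4 [
    -- iteration 1/4 --
    LT 180: heading 45 -> 225
    RT 90: heading 225 -> 135
    -- iteration 2/4 --
    LT 180: heading 135 -> 315
    RT 90: heading 315 -> 225
    -- iteration 3/4 --
    LT 180: heading 225 -> 45
    RT 90: heading 45 -> 315
    -- iteration 4/4 --
    LT 180: heading 315 -> 135
    RT 90: heading 135 -> 45
  ]
  -- iteration 4/4 --
  LT 270: heading 45 -> 315
  LT 270: heading 315 -> 225
  LT 180: heading 225 -> 45
  REPEAT 4 [
    -- iteration 1/4 --
    LT 180: heading 45 -> 225
    RT 90: heading 225 -> 135
    -- iteration 2/4 --
    LT 180: heading 135 -> 315
    RT 90: heading 315 -> 225
    -- iteration 3/4 --
    LT 180: heading 225 -> 45
    RT 90: heading 45 -> 315
    -- iteration 4/4 --
    LT 180: heading 315 -> 135
    RT 90: heading 135 -> 45
  ]
]
FD 6: (-3,9) -> (1.243,13.243) [heading=45, draw]
Final: pos=(1.243,13.243), heading=45, 1 segment(s) drawn

Answer: 1.243 13.243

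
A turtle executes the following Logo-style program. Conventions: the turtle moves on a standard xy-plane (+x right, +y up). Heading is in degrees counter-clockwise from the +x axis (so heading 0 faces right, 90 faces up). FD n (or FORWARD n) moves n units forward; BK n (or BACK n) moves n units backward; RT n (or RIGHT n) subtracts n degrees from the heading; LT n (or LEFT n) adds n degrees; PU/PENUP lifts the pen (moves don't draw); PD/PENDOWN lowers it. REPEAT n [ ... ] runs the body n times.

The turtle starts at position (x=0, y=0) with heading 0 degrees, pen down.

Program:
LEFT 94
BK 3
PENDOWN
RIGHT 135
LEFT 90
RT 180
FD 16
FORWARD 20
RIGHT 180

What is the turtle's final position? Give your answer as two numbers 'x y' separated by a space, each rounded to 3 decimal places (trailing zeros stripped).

Answer: -23.409 -30.162

Derivation:
Executing turtle program step by step:
Start: pos=(0,0), heading=0, pen down
LT 94: heading 0 -> 94
BK 3: (0,0) -> (0.209,-2.993) [heading=94, draw]
PD: pen down
RT 135: heading 94 -> 319
LT 90: heading 319 -> 49
RT 180: heading 49 -> 229
FD 16: (0.209,-2.993) -> (-10.288,-15.068) [heading=229, draw]
FD 20: (-10.288,-15.068) -> (-23.409,-30.162) [heading=229, draw]
RT 180: heading 229 -> 49
Final: pos=(-23.409,-30.162), heading=49, 3 segment(s) drawn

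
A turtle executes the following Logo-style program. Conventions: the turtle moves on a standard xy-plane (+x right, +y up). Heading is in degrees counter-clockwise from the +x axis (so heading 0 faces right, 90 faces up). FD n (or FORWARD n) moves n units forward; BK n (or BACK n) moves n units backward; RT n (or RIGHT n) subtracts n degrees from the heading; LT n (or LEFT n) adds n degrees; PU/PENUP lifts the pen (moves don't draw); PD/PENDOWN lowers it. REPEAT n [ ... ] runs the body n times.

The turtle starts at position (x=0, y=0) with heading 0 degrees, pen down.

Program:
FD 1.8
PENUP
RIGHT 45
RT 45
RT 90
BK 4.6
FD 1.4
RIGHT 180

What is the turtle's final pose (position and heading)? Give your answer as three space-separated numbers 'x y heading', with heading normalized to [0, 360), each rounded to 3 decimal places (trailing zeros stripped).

Answer: 5 0 0

Derivation:
Executing turtle program step by step:
Start: pos=(0,0), heading=0, pen down
FD 1.8: (0,0) -> (1.8,0) [heading=0, draw]
PU: pen up
RT 45: heading 0 -> 315
RT 45: heading 315 -> 270
RT 90: heading 270 -> 180
BK 4.6: (1.8,0) -> (6.4,0) [heading=180, move]
FD 1.4: (6.4,0) -> (5,0) [heading=180, move]
RT 180: heading 180 -> 0
Final: pos=(5,0), heading=0, 1 segment(s) drawn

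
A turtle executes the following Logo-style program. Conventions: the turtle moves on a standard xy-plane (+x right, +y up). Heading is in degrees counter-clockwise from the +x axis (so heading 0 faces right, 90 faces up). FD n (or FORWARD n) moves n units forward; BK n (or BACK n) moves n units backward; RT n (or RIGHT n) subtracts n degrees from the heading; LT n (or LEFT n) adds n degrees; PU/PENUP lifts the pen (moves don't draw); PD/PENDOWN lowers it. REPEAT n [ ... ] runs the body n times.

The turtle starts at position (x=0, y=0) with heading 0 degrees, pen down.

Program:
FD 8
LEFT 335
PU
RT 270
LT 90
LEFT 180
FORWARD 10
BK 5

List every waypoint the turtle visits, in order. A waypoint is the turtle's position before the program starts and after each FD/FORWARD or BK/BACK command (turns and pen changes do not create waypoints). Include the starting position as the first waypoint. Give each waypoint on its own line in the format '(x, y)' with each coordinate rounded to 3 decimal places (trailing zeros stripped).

Answer: (0, 0)
(8, 0)
(17.063, -4.226)
(12.532, -2.113)

Derivation:
Executing turtle program step by step:
Start: pos=(0,0), heading=0, pen down
FD 8: (0,0) -> (8,0) [heading=0, draw]
LT 335: heading 0 -> 335
PU: pen up
RT 270: heading 335 -> 65
LT 90: heading 65 -> 155
LT 180: heading 155 -> 335
FD 10: (8,0) -> (17.063,-4.226) [heading=335, move]
BK 5: (17.063,-4.226) -> (12.532,-2.113) [heading=335, move]
Final: pos=(12.532,-2.113), heading=335, 1 segment(s) drawn
Waypoints (4 total):
(0, 0)
(8, 0)
(17.063, -4.226)
(12.532, -2.113)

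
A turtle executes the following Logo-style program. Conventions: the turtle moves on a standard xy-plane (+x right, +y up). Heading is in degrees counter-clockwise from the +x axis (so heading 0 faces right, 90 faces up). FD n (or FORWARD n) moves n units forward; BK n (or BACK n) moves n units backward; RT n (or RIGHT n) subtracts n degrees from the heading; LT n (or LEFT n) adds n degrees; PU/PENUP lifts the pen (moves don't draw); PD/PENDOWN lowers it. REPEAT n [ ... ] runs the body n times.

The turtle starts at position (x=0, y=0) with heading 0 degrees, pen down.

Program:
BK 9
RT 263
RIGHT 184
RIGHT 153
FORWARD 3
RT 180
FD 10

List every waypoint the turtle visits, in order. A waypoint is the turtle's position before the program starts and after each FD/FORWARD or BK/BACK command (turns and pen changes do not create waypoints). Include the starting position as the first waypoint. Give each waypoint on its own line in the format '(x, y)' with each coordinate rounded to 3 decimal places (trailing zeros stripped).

Answer: (0, 0)
(-9, 0)
(-10.5, 2.598)
(-5.5, -6.062)

Derivation:
Executing turtle program step by step:
Start: pos=(0,0), heading=0, pen down
BK 9: (0,0) -> (-9,0) [heading=0, draw]
RT 263: heading 0 -> 97
RT 184: heading 97 -> 273
RT 153: heading 273 -> 120
FD 3: (-9,0) -> (-10.5,2.598) [heading=120, draw]
RT 180: heading 120 -> 300
FD 10: (-10.5,2.598) -> (-5.5,-6.062) [heading=300, draw]
Final: pos=(-5.5,-6.062), heading=300, 3 segment(s) drawn
Waypoints (4 total):
(0, 0)
(-9, 0)
(-10.5, 2.598)
(-5.5, -6.062)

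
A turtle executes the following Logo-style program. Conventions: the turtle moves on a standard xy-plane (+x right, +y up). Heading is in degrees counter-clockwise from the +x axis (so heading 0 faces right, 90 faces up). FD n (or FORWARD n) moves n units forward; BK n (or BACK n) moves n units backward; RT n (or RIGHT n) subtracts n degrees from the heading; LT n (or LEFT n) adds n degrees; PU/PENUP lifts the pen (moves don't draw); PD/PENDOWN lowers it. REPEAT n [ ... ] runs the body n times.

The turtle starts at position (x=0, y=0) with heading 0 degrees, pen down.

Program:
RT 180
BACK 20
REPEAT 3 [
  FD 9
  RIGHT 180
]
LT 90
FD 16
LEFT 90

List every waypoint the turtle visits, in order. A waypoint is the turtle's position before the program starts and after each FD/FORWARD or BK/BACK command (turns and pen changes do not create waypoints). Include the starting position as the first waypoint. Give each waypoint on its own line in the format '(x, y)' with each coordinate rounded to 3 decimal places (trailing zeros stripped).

Answer: (0, 0)
(20, 0)
(11, 0)
(20, 0)
(11, 0)
(11, 16)

Derivation:
Executing turtle program step by step:
Start: pos=(0,0), heading=0, pen down
RT 180: heading 0 -> 180
BK 20: (0,0) -> (20,0) [heading=180, draw]
REPEAT 3 [
  -- iteration 1/3 --
  FD 9: (20,0) -> (11,0) [heading=180, draw]
  RT 180: heading 180 -> 0
  -- iteration 2/3 --
  FD 9: (11,0) -> (20,0) [heading=0, draw]
  RT 180: heading 0 -> 180
  -- iteration 3/3 --
  FD 9: (20,0) -> (11,0) [heading=180, draw]
  RT 180: heading 180 -> 0
]
LT 90: heading 0 -> 90
FD 16: (11,0) -> (11,16) [heading=90, draw]
LT 90: heading 90 -> 180
Final: pos=(11,16), heading=180, 5 segment(s) drawn
Waypoints (6 total):
(0, 0)
(20, 0)
(11, 0)
(20, 0)
(11, 0)
(11, 16)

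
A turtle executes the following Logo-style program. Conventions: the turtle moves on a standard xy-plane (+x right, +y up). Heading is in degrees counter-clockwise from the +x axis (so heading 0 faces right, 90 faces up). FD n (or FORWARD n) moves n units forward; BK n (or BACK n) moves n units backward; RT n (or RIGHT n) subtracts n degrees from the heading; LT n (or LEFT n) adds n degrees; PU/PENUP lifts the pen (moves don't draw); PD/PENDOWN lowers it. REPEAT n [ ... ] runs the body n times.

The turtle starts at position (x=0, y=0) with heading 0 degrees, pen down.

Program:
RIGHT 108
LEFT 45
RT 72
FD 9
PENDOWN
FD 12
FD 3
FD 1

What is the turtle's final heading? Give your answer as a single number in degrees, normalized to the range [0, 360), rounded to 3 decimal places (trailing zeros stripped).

Executing turtle program step by step:
Start: pos=(0,0), heading=0, pen down
RT 108: heading 0 -> 252
LT 45: heading 252 -> 297
RT 72: heading 297 -> 225
FD 9: (0,0) -> (-6.364,-6.364) [heading=225, draw]
PD: pen down
FD 12: (-6.364,-6.364) -> (-14.849,-14.849) [heading=225, draw]
FD 3: (-14.849,-14.849) -> (-16.971,-16.971) [heading=225, draw]
FD 1: (-16.971,-16.971) -> (-17.678,-17.678) [heading=225, draw]
Final: pos=(-17.678,-17.678), heading=225, 4 segment(s) drawn

Answer: 225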